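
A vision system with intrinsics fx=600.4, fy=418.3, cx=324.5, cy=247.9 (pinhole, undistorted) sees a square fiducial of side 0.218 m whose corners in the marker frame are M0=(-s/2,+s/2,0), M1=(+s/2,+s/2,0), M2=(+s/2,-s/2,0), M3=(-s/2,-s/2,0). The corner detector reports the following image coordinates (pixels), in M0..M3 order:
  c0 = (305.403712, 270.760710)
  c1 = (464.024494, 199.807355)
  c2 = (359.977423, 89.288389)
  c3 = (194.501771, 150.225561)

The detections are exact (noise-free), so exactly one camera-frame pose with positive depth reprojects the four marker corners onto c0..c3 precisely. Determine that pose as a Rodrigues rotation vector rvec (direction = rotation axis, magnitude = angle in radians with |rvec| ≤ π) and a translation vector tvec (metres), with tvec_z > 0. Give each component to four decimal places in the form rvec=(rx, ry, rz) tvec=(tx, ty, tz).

Intrinsics K: fx=600.4, fy=418.3, cx=324.5, cy=247.9
Marker side s = 0.218 m; corners in marker frame (Z=0):
  M0 = (-0.1090, +0.1090, 0)
  M1 = (+0.1090, +0.1090, 0)
  M2 = (+0.1090, -0.1090, 0)
  M3 = (-0.1090, -0.1090, 0)
Detected image corners:
  c0 = (305.403712, 270.760710) px
  c1 = (464.024494, 199.807355) px
  c2 = (359.977423, 89.288389) px
  c3 = (194.501771, 150.225561) px
Planar DLT: solve 8×8 A·h = b for H (H[2,2]=1):
  H  [+865.50301 +475.63021 +333.93801]
  H  [-236.89876 +520.03848 +175.87646]
  H  [+0.36884 -0.05058 +1.00000]
B = K⁻¹H; ‖b₁‖=1.514992, ‖b₂‖=1.514992; λ = 2/(‖b₁‖+‖b₂‖) = 0.660070, sign → tz>0 ⇒ λ=+0.660070
r₁ = λ·B[:,0] = (+0.81994,-0.51810,+0.24346); r₂ = λ·B[:,1] = (+0.54094,+0.84040,-0.03338)
r₃ = r₁×r₂ = (-0.18730,+0.15907,+0.96934); SVD([r₁ r₂ r₃]) → R = UVᵀ:
  R  [+0.81994 +0.54094 -0.18730]
  R  [-0.51810 +0.84040 +0.15907]
  R  [+0.24346 -0.03338 +0.96934]
t = (+0.01038, -0.11365, +0.66007) m
tr R = 2.629671; θ = arccos((tr R − 1)/2) = 0.618351 rad = 35.429°
axis k = ((R−Rᵀ)₃₂, (R−Rᵀ)₁₃, (R−Rᵀ)₂₁) / (2 sinθ) = (-0.165997, -0.371542, -0.913456)
rvec = θ·k = (-0.102645, -0.229744, -0.564836)

rvec=(-0.1026, -0.2297, -0.5648) tvec=(0.0104, -0.1137, 0.6601)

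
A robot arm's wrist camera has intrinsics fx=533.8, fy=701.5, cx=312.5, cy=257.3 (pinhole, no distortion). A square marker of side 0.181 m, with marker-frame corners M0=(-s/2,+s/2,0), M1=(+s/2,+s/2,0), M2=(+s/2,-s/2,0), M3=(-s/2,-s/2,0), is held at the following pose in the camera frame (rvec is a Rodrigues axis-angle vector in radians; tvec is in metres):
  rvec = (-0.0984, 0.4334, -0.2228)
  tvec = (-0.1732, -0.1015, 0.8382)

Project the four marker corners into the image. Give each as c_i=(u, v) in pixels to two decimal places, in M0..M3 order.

c0=(166.53, 263.49) c1=(261.22, 226.29) c2=(239.95, 75.88) c3=(149.76, 124.43)

Intrinsics K: fx=533.8, fy=701.5, cx=312.5, cy=257.3
Marker side s = 0.181 m; corners in marker frame (Z=0):
  M0 = (-0.0905, +0.0905, 0)
  M1 = (+0.0905, +0.0905, 0)
  M2 = (+0.0905, -0.0905, 0)
  M3 = (-0.0905, -0.0905, 0)
rvec = (-0.0984, 0.4334, -0.2228), |rvec| = θ = 0.49715 rad = 28.485°
Rodrigues: sinθ=0.47692, 1−cosθ=0.12105; R = I + sinθ·[k]× + (1−cosθ)·[k]×²:
    [+0.88369 +0.19285 +0.42650]
    [-0.23462 +0.97094 +0.04710]
    [-0.40503 -0.14169 +0.90326]
t = (-0.1732, -0.1015, 0.8382) m
M0: Pc = R·M0+t = (-0.23572, +0.00760, +0.86203); u = 533.8·(-0.23572)/0.86203 + 312.5 = 166.5334, v = 701.5·(+0.00760)/0.86203 + 257.3 = 263.4878
M1: Pc = R·M1+t = (-0.07577, -0.03486, +0.78872); u = 533.8·(-0.07577)/0.78872 + 312.5 = 261.2171, v = 701.5·(-0.03486)/0.78872 + 257.3 = 226.2925
M2: Pc = R·M2+t = (-0.11068, -0.21060, +0.81437); u = 533.8·(-0.11068)/0.81437 + 312.5 = 239.9524, v = 701.5·(-0.21060)/0.81437 + 257.3 = 75.8850
M3: Pc = R·M3+t = (-0.27063, -0.16814, +0.88768); u = 533.8·(-0.27063)/0.88768 + 312.5 = 149.7604, v = 701.5·(-0.16814)/0.88768 + 257.3 = 124.4273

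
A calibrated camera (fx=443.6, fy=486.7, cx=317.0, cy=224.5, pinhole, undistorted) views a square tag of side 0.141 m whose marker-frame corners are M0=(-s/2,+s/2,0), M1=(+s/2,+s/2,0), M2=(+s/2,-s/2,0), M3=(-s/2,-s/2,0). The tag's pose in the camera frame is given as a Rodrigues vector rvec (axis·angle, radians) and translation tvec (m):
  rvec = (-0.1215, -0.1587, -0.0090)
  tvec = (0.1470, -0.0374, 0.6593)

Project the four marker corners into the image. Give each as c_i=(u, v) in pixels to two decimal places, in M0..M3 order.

Intrinsics K: fx=443.6, fy=486.7, cx=317.0, cy=224.5
Marker side s = 0.141 m; corners in marker frame (Z=0):
  M0 = (-0.0705, +0.0705, 0)
  M1 = (+0.0705, +0.0705, 0)
  M2 = (+0.0705, -0.0705, 0)
  M3 = (-0.0705, -0.0705, 0)
rvec = (-0.1215, -0.1587, -0.0090), |rvec| = θ = 0.20007 rad = 11.463°
Rodrigues: sinθ=0.19874, 1−cosθ=0.01995; R = I + sinθ·[k]× + (1−cosθ)·[k]×²:
    [+0.98741 +0.01855 -0.15710]
    [+0.00067 +0.99260 +0.12140]
    [+0.15819 -0.11998 +0.98009]
t = (0.1470, -0.0374, 0.6593) m
M0: Pc = R·M0+t = (+0.07870, +0.03253, +0.63969); u = 443.6·(+0.07870)/0.63969 + 317.0 = 371.5722, v = 486.7·(+0.03253)/0.63969 + 224.5 = 249.2511
M1: Pc = R·M1+t = (+0.21792, +0.03263, +0.66199); u = 443.6·(+0.21792)/0.66199 + 317.0 = 463.0275, v = 486.7·(+0.03263)/0.66199 + 224.5 = 248.4865
M2: Pc = R·M2+t = (+0.21530, -0.10733, +0.67891); u = 443.6·(+0.21530)/0.67891 + 317.0 = 457.6799, v = 486.7·(-0.10733)/0.67891 + 224.5 = 147.5559
M3: Pc = R·M3+t = (+0.07608, -0.10743, +0.65661); u = 443.6·(+0.07608)/0.65661 + 317.0 = 368.3993, v = 486.7·(-0.10743)/0.65661 + 224.5 = 144.8723

c0=(371.57, 249.25) c1=(463.03, 248.49) c2=(457.68, 147.56) c3=(368.40, 144.87)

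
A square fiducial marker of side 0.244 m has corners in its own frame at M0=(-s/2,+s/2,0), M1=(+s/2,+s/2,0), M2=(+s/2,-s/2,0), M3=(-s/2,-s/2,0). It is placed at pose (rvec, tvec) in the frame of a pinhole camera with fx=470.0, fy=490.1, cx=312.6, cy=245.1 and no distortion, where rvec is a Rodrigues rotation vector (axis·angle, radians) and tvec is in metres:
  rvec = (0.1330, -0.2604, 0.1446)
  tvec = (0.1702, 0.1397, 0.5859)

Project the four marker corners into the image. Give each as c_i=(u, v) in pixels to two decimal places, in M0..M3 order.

Intrinsics K: fx=470.0, fy=490.1, cx=312.6, cy=245.1
Marker side s = 0.244 m; corners in marker frame (Z=0):
  M0 = (-0.1220, +0.1220, 0)
  M1 = (+0.1220, +0.1220, 0)
  M2 = (+0.1220, -0.1220, 0)
  M3 = (-0.1220, -0.1220, 0)
rvec = (0.1330, -0.2604, 0.1446), |rvec| = θ = 0.32620 rad = 18.690°
Rodrigues: sinθ=0.32045, 1−cosθ=0.05273; R = I + sinθ·[k]× + (1−cosθ)·[k]×²:
    [+0.95603 -0.15921 -0.24628]
    [+0.12489 +0.98087 -0.14931]
    [+0.26534 +0.11199 +0.95763]
t = (0.1702, 0.1397, 0.5859) m
M0: Pc = R·M0+t = (+0.03414, +0.24413, +0.56719); u = 470.0·(+0.03414)/0.56719 + 312.6 = 340.8899, v = 490.1·(+0.24413)/0.56719 + 245.1 = 456.0484
M1: Pc = R·M1+t = (+0.26741, +0.27460, +0.63193); u = 470.0·(+0.26741)/0.63193 + 312.6 = 511.4873, v = 490.1·(+0.27460)/0.63193 + 245.1 = 458.0693
M2: Pc = R·M2+t = (+0.30626, +0.03527, +0.60461); u = 470.0·(+0.30626)/0.60461 + 312.6 = 550.6753, v = 490.1·(+0.03527)/0.60461 + 245.1 = 273.6899
M3: Pc = R·M3+t = (+0.07299, +0.00480, +0.53987); u = 470.0·(+0.07299)/0.53987 + 312.6 = 376.1423, v = 490.1·(+0.00480)/0.53987 + 245.1 = 249.4554

c0=(340.89, 456.05) c1=(511.49, 458.07) c2=(550.68, 273.69) c3=(376.14, 249.46)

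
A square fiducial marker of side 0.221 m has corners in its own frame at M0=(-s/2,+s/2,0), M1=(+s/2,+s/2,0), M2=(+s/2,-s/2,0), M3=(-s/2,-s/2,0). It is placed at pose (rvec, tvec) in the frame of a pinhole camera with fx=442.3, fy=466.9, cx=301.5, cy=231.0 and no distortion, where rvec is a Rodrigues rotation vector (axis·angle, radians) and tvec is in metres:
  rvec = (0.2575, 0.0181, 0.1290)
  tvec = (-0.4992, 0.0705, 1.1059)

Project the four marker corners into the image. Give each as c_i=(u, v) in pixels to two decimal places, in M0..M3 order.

c0=(58.73, 297.74) c1=(144.14, 309.55) c2=(147.24, 221.84) c3=(57.36, 209.44)

Intrinsics K: fx=442.3, fy=466.9, cx=301.5, cy=231.0
Marker side s = 0.221 m; corners in marker frame (Z=0):
  M0 = (-0.1105, +0.1105, 0)
  M1 = (+0.1105, +0.1105, 0)
  M2 = (+0.1105, -0.1105, 0)
  M3 = (-0.1105, -0.1105, 0)
rvec = (0.2575, 0.0181, 0.1290), |rvec| = θ = 0.28857 rad = 16.534°
Rodrigues: sinθ=0.28459, 1−cosθ=0.04135; R = I + sinθ·[k]× + (1−cosθ)·[k]×²:
    [+0.99157 -0.12490 +0.03434]
    [+0.12953 +0.95881 -0.25278]
    [-0.00136 +0.25510 +0.96691]
t = (-0.4992, 0.0705, 1.1059) m
M0: Pc = R·M0+t = (-0.62257, +0.16214, +1.13424); u = 442.3·(-0.62257)/1.13424 + 301.5 = 58.7265, v = 466.9·(+0.16214)/1.13424 + 231.0 = 297.7418
M1: Pc = R·M1+t = (-0.40343, +0.19076, +1.13394); u = 442.3·(-0.40343)/1.13394 + 301.5 = 144.1385, v = 466.9·(+0.19076)/1.13394 + 231.0 = 309.5464
M2: Pc = R·M2+t = (-0.37583, -0.02114, +1.07756); u = 442.3·(-0.37583)/1.07756 + 301.5 = 147.2357, v = 466.9·(-0.02114)/1.07756 + 231.0 = 221.8421
M3: Pc = R·M3+t = (-0.59497, -0.04976, +1.07786); u = 442.3·(-0.59497)/1.07786 + 301.5 = 57.3554, v = 466.9·(-0.04976)/1.07786 + 231.0 = 209.4444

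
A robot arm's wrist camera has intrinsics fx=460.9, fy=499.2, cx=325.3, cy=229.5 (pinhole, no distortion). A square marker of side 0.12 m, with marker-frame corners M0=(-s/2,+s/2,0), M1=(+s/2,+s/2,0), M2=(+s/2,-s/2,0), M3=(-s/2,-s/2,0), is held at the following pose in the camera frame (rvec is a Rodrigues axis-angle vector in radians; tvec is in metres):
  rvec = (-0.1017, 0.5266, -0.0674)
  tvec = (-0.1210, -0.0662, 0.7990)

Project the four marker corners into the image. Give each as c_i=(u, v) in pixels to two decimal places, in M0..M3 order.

c0=(229.72, 228.76) c1=(284.81, 221.61) c2=(282.81, 145.11) c3=(228.77, 157.61)

Intrinsics K: fx=460.9, fy=499.2, cx=325.3, cy=229.5
Marker side s = 0.12 m; corners in marker frame (Z=0):
  M0 = (-0.0600, +0.0600, 0)
  M1 = (+0.0600, +0.0600, 0)
  M2 = (+0.0600, -0.0600, 0)
  M3 = (-0.0600, -0.0600, 0)
rvec = (-0.1017, 0.5266, -0.0674), |rvec| = θ = 0.54055 rad = 30.971°
Rodrigues: sinθ=0.51461, 1−cosθ=0.14257; R = I + sinθ·[k]× + (1−cosθ)·[k]×²:
    [+0.86247 +0.03803 +0.50467]
    [-0.09030 +0.99274 +0.07950]
    [-0.49798 -0.11414 +0.85964]
t = (-0.1210, -0.0662, 0.7990) m
M0: Pc = R·M0+t = (-0.17047, -0.00122, +0.82203); u = 460.9·(-0.17047)/0.82203 + 325.3 = 229.7221, v = 499.2·(-0.00122)/0.82203 + 229.5 = 228.7604
M1: Pc = R·M1+t = (-0.06697, -0.01205, +0.76227); u = 460.9·(-0.06697)/0.76227 + 325.3 = 284.8075, v = 499.2·(-0.01205)/0.76227 + 229.5 = 221.6063
M2: Pc = R·M2+t = (-0.07153, -0.13118, +0.77597); u = 460.9·(-0.07153)/0.77597 + 325.3 = 282.8114, v = 499.2·(-0.13118)/0.77597 + 229.5 = 145.1074
M3: Pc = R·M3+t = (-0.17503, -0.12035, +0.83573); u = 460.9·(-0.17503)/0.83573 + 325.3 = 228.7715, v = 499.2·(-0.12035)/0.83573 + 229.5 = 157.6142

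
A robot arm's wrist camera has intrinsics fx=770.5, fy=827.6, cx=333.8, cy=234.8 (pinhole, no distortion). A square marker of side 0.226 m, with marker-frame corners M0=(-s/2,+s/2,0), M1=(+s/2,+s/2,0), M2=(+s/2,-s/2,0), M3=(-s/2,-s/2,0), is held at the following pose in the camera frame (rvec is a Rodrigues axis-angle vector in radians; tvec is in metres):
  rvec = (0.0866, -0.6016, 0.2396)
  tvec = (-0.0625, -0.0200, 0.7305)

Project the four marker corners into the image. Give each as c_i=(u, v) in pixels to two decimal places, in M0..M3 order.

Intrinsics K: fx=770.5, fy=827.6, cx=333.8, cy=234.8
Marker side s = 0.226 m; corners in marker frame (Z=0):
  M0 = (-0.1130, +0.1130, 0)
  M1 = (+0.1130, +0.1130, 0)
  M2 = (+0.1130, -0.1130, 0)
  M3 = (-0.1130, -0.1130, 0)
rvec = (0.0866, -0.6016, 0.2396), |rvec| = θ = 0.65332 rad = 37.433°
Rodrigues: sinθ=0.60783, 1−cosθ=0.20593; R = I + sinθ·[k]× + (1−cosθ)·[k]×²:
    [+0.79769 -0.24805 -0.54970]
    [+0.19778 +0.96868 -0.15011]
    [+0.56972 +0.01103 +0.82177]
t = (-0.0625, -0.0200, 0.7305) m
M0: Pc = R·M0+t = (-0.18067, +0.06711, +0.66737); u = 770.5·(-0.18067)/0.66737 + 333.8 = 125.2118, v = 827.6·(+0.06711)/0.66737 + 234.8 = 318.0256
M1: Pc = R·M1+t = (-0.00039, +0.11181, +0.79612); u = 770.5·(-0.00039)/0.79612 + 333.8 = 333.4214, v = 827.6·(+0.11181)/0.79612 + 234.8 = 351.0310
M2: Pc = R·M2+t = (+0.05567, -0.10711, +0.79363); u = 770.5·(+0.05567)/0.79363 + 333.8 = 387.8458, v = 827.6·(-0.10711)/0.79363 + 234.8 = 123.1033
M3: Pc = R·M3+t = (-0.12461, -0.15181, +0.66488); u = 770.5·(-0.12461)/0.66488 + 333.8 = 189.3955, v = 827.6·(-0.15181)/0.66488 + 234.8 = 45.8350

c0=(125.21, 318.03) c1=(333.42, 351.03) c2=(387.85, 123.10) c3=(189.40, 45.84)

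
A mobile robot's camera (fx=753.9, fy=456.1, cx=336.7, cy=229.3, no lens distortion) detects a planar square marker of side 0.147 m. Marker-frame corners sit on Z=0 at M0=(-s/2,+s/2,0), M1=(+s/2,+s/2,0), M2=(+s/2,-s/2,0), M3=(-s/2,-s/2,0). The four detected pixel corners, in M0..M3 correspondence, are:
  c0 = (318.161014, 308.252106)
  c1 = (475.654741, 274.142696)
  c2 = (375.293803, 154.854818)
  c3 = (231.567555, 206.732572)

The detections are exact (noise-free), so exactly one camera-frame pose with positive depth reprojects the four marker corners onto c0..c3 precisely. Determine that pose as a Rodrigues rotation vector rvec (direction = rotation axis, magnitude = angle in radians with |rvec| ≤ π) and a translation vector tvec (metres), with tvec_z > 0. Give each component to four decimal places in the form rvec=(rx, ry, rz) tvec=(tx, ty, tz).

rvec=(0.1720, 0.6074, -0.4503) tvec=(0.0055, 0.0102, 0.5434)

Intrinsics K: fx=753.9, fy=456.1, cx=336.7, cy=229.3
Marker side s = 0.147 m; corners in marker frame (Z=0):
  M0 = (-0.0735, +0.0735, 0)
  M1 = (+0.0735, +0.0735, 0)
  M2 = (+0.0735, -0.0735, 0)
  M3 = (-0.0735, -0.0735, 0)
Detected image corners:
  c0 = (318.161014, 308.252106) px
  c1 = (475.654741, 274.142696) px
  c2 = (375.293803, 154.854818) px
  c3 = (231.567555, 206.732572) px
Planar DLT: solve 8×8 A·h = b for H (H[2,2]=1):
  H  [+647.67534 +648.45575 +344.36914]
  H  [-546.37355 +757.22266 +237.88525]
  H  [-1.07674 +0.04644 +1.00000]
B = K⁻¹H; ‖b₁‖=1.840125, ‖b₂‖=1.840125; λ = 2/(‖b₁‖+‖b₂‖) = 0.543441, sign → tz>0 ⇒ λ=+0.543441
r₁ = λ·B[:,0] = (+0.72820,-0.35682,-0.58515); r₂ = λ·B[:,1] = (+0.45616,+0.88954,+0.02524)
r₃ = r₁×r₂ = (+0.51151,-0.28530,+0.81053); SVD([r₁ r₂ r₃]) → R = UVᵀ:
  R  [+0.72820 +0.45616 +0.51151]
  R  [-0.35682 +0.88954 -0.28530]
  R  [-0.58515 +0.02524 +0.81053]
t = (+0.00553, +0.01023, +0.54344) m
tr R = 2.428277; θ = arccos((tr R − 1)/2) = 0.775404 rad = 44.427°
axis k = ((R−Rᵀ)₃₂, (R−Rᵀ)₁₃, (R−Rᵀ)₂₁) / (2 sinθ) = (+0.221811, +0.783318, -0.580701)
rvec = θ·k = (+0.171993, +0.607387, -0.450277)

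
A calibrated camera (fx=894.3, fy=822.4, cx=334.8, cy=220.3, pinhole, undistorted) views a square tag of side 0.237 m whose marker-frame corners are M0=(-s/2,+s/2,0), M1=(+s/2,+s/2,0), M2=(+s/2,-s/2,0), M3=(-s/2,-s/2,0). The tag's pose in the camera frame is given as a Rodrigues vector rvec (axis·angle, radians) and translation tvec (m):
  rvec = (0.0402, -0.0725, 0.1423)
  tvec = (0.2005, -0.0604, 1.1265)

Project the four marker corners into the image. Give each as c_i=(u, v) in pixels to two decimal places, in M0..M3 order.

c0=(387.86, 249.77) c1=(570.66, 273.29) c2=(599.20, 103.26) c3=(415.49, 76.85)

Intrinsics K: fx=894.3, fy=822.4, cx=334.8, cy=220.3
Marker side s = 0.237 m; corners in marker frame (Z=0):
  M0 = (-0.1185, +0.1185, 0)
  M1 = (+0.1185, +0.1185, 0)
  M2 = (+0.1185, -0.1185, 0)
  M3 = (-0.1185, -0.1185, 0)
rvec = (0.0402, -0.0725, 0.1423), |rvec| = θ = 0.16469 rad = 9.436°
Rodrigues: sinθ=0.16394, 1−cosθ=0.01353; R = I + sinθ·[k]× + (1−cosθ)·[k]×²:
    [+0.98728 -0.14311 -0.06932]
    [+0.14020 +0.98909 -0.04517]
    [+0.07503 +0.03487 +0.99657]
t = (0.2005, -0.0604, 1.1265) m
M0: Pc = R·M0+t = (+0.06655, +0.04019, +1.12174); u = 894.3·(+0.06655)/1.12174 + 334.8 = 387.8557, v = 822.4·(+0.04019)/1.12174 + 220.3 = 249.7675
M1: Pc = R·M1+t = (+0.30053, +0.07342, +1.13952); u = 894.3·(+0.30053)/1.13952 + 334.8 = 570.6593, v = 822.4·(+0.07342)/1.13952 + 220.3 = 273.2887
M2: Pc = R·M2+t = (+0.33445, -0.16099, +1.13126); u = 894.3·(+0.33445)/1.13126 + 334.8 = 599.1954, v = 822.4·(-0.16099)/1.13126 + 220.3 = 103.2614
M3: Pc = R·M3+t = (+0.10047, -0.19422, +1.11348); u = 894.3·(+0.10047)/1.11348 + 334.8 = 415.4907, v = 822.4·(-0.19422)/1.11348 + 220.3 = 76.8504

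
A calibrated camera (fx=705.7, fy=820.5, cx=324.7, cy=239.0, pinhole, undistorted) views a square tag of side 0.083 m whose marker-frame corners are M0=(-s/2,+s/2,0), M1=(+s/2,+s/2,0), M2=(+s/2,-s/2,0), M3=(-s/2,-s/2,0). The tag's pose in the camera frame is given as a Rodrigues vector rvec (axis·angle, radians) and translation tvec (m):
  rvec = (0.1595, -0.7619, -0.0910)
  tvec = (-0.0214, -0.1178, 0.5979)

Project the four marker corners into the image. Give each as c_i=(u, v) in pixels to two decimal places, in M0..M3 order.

c0=(263.20, 137.80) c1=(335.29, 131.80) c2=(333.24, 20.96) c3=(259.07, 16.01)

Intrinsics K: fx=705.7, fy=820.5, cx=324.7, cy=239.0
Marker side s = 0.083 m; corners in marker frame (Z=0):
  M0 = (-0.0415, +0.0415, 0)
  M1 = (+0.0415, +0.0415, 0)
  M2 = (+0.0415, -0.0415, 0)
  M3 = (-0.0415, -0.0415, 0)
rvec = (0.1595, -0.7619, -0.0910), |rvec| = θ = 0.78372 rad = 44.904°
Rodrigues: sinθ=0.70592, 1−cosθ=0.29171; R = I + sinθ·[k]× + (1−cosθ)·[k]×²:
    [+0.72038 +0.02425 -0.69316]
    [-0.13968 +0.98398 -0.11074]
    [+0.67937 +0.17659 +0.71223]
t = (-0.0214, -0.1178, 0.5979) m
M0: Pc = R·M0+t = (-0.05029, -0.07117, +0.57703); u = 705.7·(-0.05029)/0.57703 + 324.7 = 263.1975, v = 820.5·(-0.07117)/0.57703 + 239.0 = 137.8046
M1: Pc = R·M1+t = (+0.00950, -0.08276, +0.63342); u = 705.7·(+0.00950)/0.63342 + 324.7 = 335.2863, v = 820.5·(-0.08276)/0.63342 + 239.0 = 131.7956
M2: Pc = R·M2+t = (+0.00749, -0.16443, +0.61877); u = 705.7·(+0.00749)/0.61877 + 324.7 = 333.2414, v = 820.5·(-0.16443)/0.61877 + 239.0 = 20.9584
M3: Pc = R·M3+t = (-0.05230, -0.15284, +0.56238); u = 705.7·(-0.05230)/0.56238 + 324.7 = 259.0687, v = 820.5·(-0.15284)/0.56238 + 239.0 = 16.0108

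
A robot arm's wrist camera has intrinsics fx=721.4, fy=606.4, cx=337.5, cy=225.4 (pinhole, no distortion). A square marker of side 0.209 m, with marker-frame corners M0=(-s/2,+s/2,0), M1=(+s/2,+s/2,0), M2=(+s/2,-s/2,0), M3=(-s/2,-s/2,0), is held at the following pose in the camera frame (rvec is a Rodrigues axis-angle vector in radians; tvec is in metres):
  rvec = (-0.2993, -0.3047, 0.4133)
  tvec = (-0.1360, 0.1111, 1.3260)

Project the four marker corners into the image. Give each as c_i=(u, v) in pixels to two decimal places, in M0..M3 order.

c0=(187.58, 300.61) c1=(293.06, 339.73) c2=(332.91, 253.90) c3=(234.50, 213.84)

Intrinsics K: fx=721.4, fy=606.4, cx=337.5, cy=225.4
Marker side s = 0.209 m; corners in marker frame (Z=0):
  M0 = (-0.1045, +0.1045, 0)
  M1 = (+0.1045, +0.1045, 0)
  M2 = (+0.1045, -0.1045, 0)
  M3 = (-0.1045, -0.1045, 0)
rvec = (-0.2993, -0.3047, 0.4133), |rvec| = θ = 0.59434 rad = 34.053°
Rodrigues: sinθ=0.55996, 1−cosθ=0.17148; R = I + sinθ·[k]× + (1−cosθ)·[k]×²:
    [+0.87201 -0.34512 -0.34713]
    [+0.43367 +0.87359 +0.22085]
    [+0.22702 -0.34312 +0.91144]
t = (-0.1360, 0.1111, 1.3260) m
M0: Pc = R·M0+t = (-0.26319, +0.15707, +1.26642); u = 721.4·(-0.26319)/1.26642 + 337.5 = 187.5772, v = 606.4·(+0.15707)/1.26642 + 225.4 = 300.6108
M1: Pc = R·M1+t = (-0.08094, +0.24771, +1.31387); u = 721.4·(-0.08094)/1.31387 + 337.5 = 293.0582, v = 606.4·(+0.24771)/1.31387 + 225.4 = 339.7267
M2: Pc = R·M2+t = (-0.00881, +0.06513, +1.38558); u = 721.4·(-0.00881)/1.38558 + 337.5 = 332.9130, v = 606.4·(+0.06513)/1.38558 + 225.4 = 253.9033
M3: Pc = R·M3+t = (-0.19106, -0.02551, +1.33813); u = 721.4·(-0.19106)/1.33813 + 337.5 = 234.4981, v = 606.4·(-0.02551)/1.33813 + 225.4 = 213.8405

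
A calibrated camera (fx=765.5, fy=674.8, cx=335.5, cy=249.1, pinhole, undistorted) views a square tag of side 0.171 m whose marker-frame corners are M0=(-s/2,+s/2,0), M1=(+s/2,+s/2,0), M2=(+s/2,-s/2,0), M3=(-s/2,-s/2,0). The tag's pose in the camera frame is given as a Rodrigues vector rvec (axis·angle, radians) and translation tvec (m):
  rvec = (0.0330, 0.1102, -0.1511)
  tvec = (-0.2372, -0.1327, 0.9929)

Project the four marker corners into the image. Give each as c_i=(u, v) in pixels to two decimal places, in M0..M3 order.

c0=(100.64, 225.23) c1=(226.59, 207.39) c2=(205.85, 91.02) c3=(79.76, 111.16)

Intrinsics K: fx=765.5, fy=674.8, cx=335.5, cy=249.1
Marker side s = 0.171 m; corners in marker frame (Z=0):
  M0 = (-0.0855, +0.0855, 0)
  M1 = (+0.0855, +0.0855, 0)
  M2 = (+0.0855, -0.0855, 0)
  M3 = (-0.0855, -0.0855, 0)
rvec = (0.0330, 0.1102, -0.1511), |rvec| = θ = 0.18991 rad = 10.881°
Rodrigues: sinθ=0.18877, 1−cosθ=0.01798; R = I + sinθ·[k]× + (1−cosθ)·[k]×²:
    [+0.98256 +0.15201 +0.10705]
    [-0.14838 +0.98808 -0.04110]
    [-0.11202 +0.02450 +0.99340]
t = (-0.2372, -0.1327, 0.9929) m
M0: Pc = R·M0+t = (-0.30821, -0.03553, +1.00457); u = 765.5·(-0.30821)/1.00457 + 335.5 = 100.6372, v = 674.8·(-0.03553)/1.00457 + 249.1 = 225.2315
M1: Pc = R·M1+t = (-0.14019, -0.06091, +0.98542); u = 765.5·(-0.14019)/0.98542 + 335.5 = 226.5932, v = 674.8·(-0.06091)/0.98542 + 249.1 = 207.3924
M2: Pc = R·M2+t = (-0.16619, -0.22987, +0.98123); u = 765.5·(-0.16619)/0.98123 + 335.5 = 205.8497, v = 674.8·(-0.22987)/0.98123 + 249.1 = 91.0181
M3: Pc = R·M3+t = (-0.33421, -0.20449, +1.00038); u = 765.5·(-0.33421)/1.00038 + 335.5 = 79.7634, v = 674.8·(-0.20449)/1.00038 + 249.1 = 111.1604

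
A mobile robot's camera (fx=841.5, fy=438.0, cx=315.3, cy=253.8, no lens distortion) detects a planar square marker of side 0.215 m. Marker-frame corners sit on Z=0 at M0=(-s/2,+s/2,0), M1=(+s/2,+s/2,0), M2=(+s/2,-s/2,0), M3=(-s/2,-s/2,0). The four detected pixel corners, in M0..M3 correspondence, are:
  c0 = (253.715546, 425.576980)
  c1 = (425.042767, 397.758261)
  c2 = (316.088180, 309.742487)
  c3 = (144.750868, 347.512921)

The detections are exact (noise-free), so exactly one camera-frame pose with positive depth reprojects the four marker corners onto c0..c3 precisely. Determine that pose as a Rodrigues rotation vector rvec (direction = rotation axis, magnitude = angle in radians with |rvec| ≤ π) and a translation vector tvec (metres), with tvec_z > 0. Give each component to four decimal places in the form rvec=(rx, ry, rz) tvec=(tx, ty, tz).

rvec=(0.3492, 0.3267, -0.4942) tvec=(-0.0337, 0.2333, 0.8632)

Intrinsics K: fx=841.5, fy=438.0, cx=315.3, cy=253.8
Marker side s = 0.215 m; corners in marker frame (Z=0):
  M0 = (-0.1075, +0.1075, 0)
  M1 = (+0.1075, +0.1075, 0)
  M2 = (+0.1075, -0.1075, 0)
  M3 = (-0.1075, -0.1075, 0)
Detected image corners:
  c0 = (253.715546, 425.576980) px
  c1 = (425.042767, 397.758261) px
  c2 = (316.088180, 309.742487) px
  c3 = (144.750868, 347.512921) px
Planar DLT: solve 8×8 A·h = b for H (H[2,2]=1):
  H  [+669.99150 +587.57217 +282.45796]
  H  [-316.70148 +490.07785 +372.19840]
  H  [-0.44543 +0.28355 +1.00000]
B = K⁻¹H; ‖b₁‖=1.158500, ‖b₂‖=1.158500; λ = 2/(‖b₁‖+‖b₂‖) = 0.863185, sign → tz>0 ⇒ λ=+0.863185
r₁ = λ·B[:,0] = (+0.83132,-0.40135,-0.38449); r₂ = λ·B[:,1] = (+0.51101,+0.82399,+0.24475)
r₃ = r₁×r₂ = (+0.21858,-0.39994,+0.89009); SVD([r₁ r₂ r₃]) → R = UVᵀ:
  R  [+0.83132 +0.51101 +0.21858]
  R  [-0.40135 +0.82399 -0.39994]
  R  [-0.38449 +0.24475 +0.89009]
t = (-0.03369, +0.23333, +0.86319) m
tr R = 2.545407; θ = arccos((tr R − 1)/2) = 0.687707 rad = 39.403°
axis k = ((R−Rᵀ)₃₂, (R−Rᵀ)₁₃, (R−Rᵀ)₂₁) / (2 sinθ) = (+0.507821, +0.475033, -0.718652)
rvec = θ·k = (+0.349232, +0.326684, -0.494222)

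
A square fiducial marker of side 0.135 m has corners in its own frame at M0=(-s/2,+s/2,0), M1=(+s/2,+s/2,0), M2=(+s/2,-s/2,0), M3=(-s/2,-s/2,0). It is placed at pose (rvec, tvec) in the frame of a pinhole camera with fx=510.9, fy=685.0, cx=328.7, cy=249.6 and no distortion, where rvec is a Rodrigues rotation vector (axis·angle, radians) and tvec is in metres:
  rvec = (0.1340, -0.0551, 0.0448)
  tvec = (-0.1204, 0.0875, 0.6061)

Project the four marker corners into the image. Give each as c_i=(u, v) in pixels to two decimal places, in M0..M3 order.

Intrinsics K: fx=510.9, fy=685.0, cx=328.7, cy=249.6
Marker side s = 0.135 m; corners in marker frame (Z=0):
  M0 = (-0.0675, +0.0675, 0)
  M1 = (+0.0675, +0.0675, 0)
  M2 = (+0.0675, -0.0675, 0)
  M3 = (-0.0675, -0.0675, 0)
rvec = (0.1340, -0.0551, 0.0448), |rvec| = θ = 0.15165 rad = 8.689°
Rodrigues: sinθ=0.15107, 1−cosθ=0.01148; R = I + sinθ·[k]× + (1−cosθ)·[k]×²:
    [+0.99748 -0.04831 -0.05189]
    [+0.04094 +0.99004 -0.13472]
    [+0.05788 +0.13226 +0.98952]
t = (-0.1204, 0.0875, 0.6061) m
M0: Pc = R·M0+t = (-0.19099, +0.15156, +0.61112); u = 510.9·(-0.19099)/0.61112 + 328.7 = 169.0302, v = 685.0·(+0.15156)/0.61112 + 249.6 = 419.4868
M1: Pc = R·M1+t = (-0.05633, +0.15709, +0.61893); u = 510.9·(-0.05633)/0.61893 + 328.7 = 282.2015, v = 685.0·(+0.15709)/0.61893 + 249.6 = 423.4593
M2: Pc = R·M2+t = (-0.04981, +0.02344, +0.60108); u = 510.9·(-0.04981)/0.60108 + 328.7 = 286.3641, v = 685.0·(+0.02344)/0.60108 + 249.6 = 276.3082
M3: Pc = R·M3+t = (-0.18447, +0.01791, +0.59327); u = 510.9·(-0.18447)/0.59327 + 328.7 = 169.8416, v = 685.0·(+0.01791)/0.59327 + 249.6 = 270.2779

c0=(169.03, 419.49) c1=(282.20, 423.46) c2=(286.36, 276.31) c3=(169.84, 270.28)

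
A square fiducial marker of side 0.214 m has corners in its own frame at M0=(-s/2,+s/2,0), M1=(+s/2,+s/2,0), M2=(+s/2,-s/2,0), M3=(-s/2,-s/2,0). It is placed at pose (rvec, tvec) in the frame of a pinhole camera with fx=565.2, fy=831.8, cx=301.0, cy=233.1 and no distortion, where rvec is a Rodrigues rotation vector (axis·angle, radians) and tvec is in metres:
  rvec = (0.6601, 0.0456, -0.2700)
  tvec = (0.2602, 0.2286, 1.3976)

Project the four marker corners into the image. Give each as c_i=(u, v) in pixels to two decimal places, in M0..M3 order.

Intrinsics K: fx=565.2, fy=831.8, cx=301.0, cy=233.1
Marker side s = 0.214 m; corners in marker frame (Z=0):
  M0 = (-0.1070, +0.1070, 0)
  M1 = (+0.1070, +0.1070, 0)
  M2 = (+0.1070, -0.1070, 0)
  M3 = (-0.1070, -0.1070, 0)
rvec = (0.6601, 0.0456, -0.2700), |rvec| = θ = 0.71464 rad = 40.946°
Rodrigues: sinθ=0.65535, 1−cosθ=0.24467; R = I + sinθ·[k]× + (1−cosθ)·[k]×²:
    [+0.96408 +0.26202 -0.04357]
    [-0.23318 +0.75632 -0.61123]
    [-0.12720 +0.59943 +0.79025]
t = (0.2602, 0.2286, 1.3976) m
M0: Pc = R·M0+t = (+0.18508, +0.33448, +1.47535); u = 565.2·(+0.18508)/1.47535 + 301.0 = 371.9031, v = 831.8·(+0.33448)/1.47535 + 233.1 = 421.6775
M1: Pc = R·M1+t = (+0.39139, +0.28458, +1.44813); u = 565.2·(+0.39139)/1.44813 + 301.0 = 453.7592, v = 831.8·(+0.28458)/1.44813 + 233.1 = 396.5599
M2: Pc = R·M2+t = (+0.33532, +0.12272, +1.31985); u = 565.2·(+0.33532)/1.31985 + 301.0 = 444.5944, v = 831.8·(+0.12272)/1.31985 + 233.1 = 310.4430
M3: Pc = R·M3+t = (+0.12901, +0.17262, +1.34707); u = 565.2·(+0.12901)/1.34707 + 301.0 = 355.1286, v = 831.8·(+0.17262)/1.34707 + 233.1 = 339.6927

c0=(371.90, 421.68) c1=(453.76, 396.56) c2=(444.59, 310.44) c3=(355.13, 339.69)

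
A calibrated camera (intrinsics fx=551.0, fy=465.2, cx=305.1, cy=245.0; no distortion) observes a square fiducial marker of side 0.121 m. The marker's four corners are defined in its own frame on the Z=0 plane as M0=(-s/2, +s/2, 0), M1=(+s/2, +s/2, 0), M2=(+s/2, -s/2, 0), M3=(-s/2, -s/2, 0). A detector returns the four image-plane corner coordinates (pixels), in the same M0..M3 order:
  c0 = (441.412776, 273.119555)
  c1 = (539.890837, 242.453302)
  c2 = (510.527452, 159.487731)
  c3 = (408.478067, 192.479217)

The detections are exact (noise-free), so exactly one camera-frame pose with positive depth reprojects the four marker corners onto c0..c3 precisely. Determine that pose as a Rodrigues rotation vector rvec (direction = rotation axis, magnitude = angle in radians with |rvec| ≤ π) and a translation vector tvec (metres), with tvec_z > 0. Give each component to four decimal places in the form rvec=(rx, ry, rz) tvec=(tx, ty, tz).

rvec=(0.2199, 0.0291, -0.3688) tvec=(0.1957, -0.0371, 0.6344)

Intrinsics K: fx=551.0, fy=465.2, cx=305.1, cy=245.0
Marker side s = 0.121 m; corners in marker frame (Z=0):
  M0 = (-0.0605, +0.0605, 0)
  M1 = (+0.0605, +0.0605, 0)
  M2 = (+0.0605, -0.0605, 0)
  M3 = (-0.0605, -0.0605, 0)
Detected image corners:
  c0 = (441.412776, 273.119555) px
  c1 = (539.890837, 242.453302) px
  c2 = (510.527452, 159.487731) px
  c3 = (408.478067, 192.479217) px
Planar DLT: solve 8×8 A·h = b for H (H[2,2]=1):
  H  [+777.31220 +413.22737 +475.06037]
  H  [-286.15038 +747.07670 +217.79936]
  H  [-0.10740 +0.32774 +1.00000]
B = K⁻¹H; ‖b₁‖=1.576386, ‖b₂‖=1.576386; λ = 2/(‖b₁‖+‖b₂‖) = 0.634362, sign → tz>0 ⇒ λ=+0.634362
r₁ = λ·B[:,0] = (+0.93264,-0.35432,-0.06813); r₂ = λ·B[:,1] = (+0.36062,+0.90924,+0.20791)
r₃ = r₁×r₂ = (-0.01172,-0.21847,+0.97577); SVD([r₁ r₂ r₃]) → R = UVᵀ:
  R  [+0.93264 +0.36062 -0.01172]
  R  [-0.35432 +0.90924 -0.21847]
  R  [-0.06813 +0.20791 +0.97577]
t = (+0.19567, -0.03709, +0.63436) m
tr R = 2.817656; θ = arccos((tr R − 1)/2) = 0.430331 rad = 24.656°
axis k = ((R−Rᵀ)₃₂, (R−Rᵀ)₁₃, (R−Rᵀ)₂₁) / (2 sinθ) = (+0.511030, +0.067605, -0.856900)
rvec = θ·k = (+0.219912, +0.029093, -0.368751)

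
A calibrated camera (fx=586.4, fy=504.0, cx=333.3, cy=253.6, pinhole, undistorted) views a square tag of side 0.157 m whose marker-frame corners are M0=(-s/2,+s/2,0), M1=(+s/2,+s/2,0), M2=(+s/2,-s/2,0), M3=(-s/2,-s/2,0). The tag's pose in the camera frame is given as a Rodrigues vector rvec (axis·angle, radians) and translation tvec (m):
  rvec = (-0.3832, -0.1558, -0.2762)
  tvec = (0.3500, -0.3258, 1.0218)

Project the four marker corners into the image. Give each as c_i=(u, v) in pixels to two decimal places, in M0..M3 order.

c0=(512.11, 131.37) c1=(593.15, 116.73) c2=(554.43, 57.54) c3=(476.48, 69.59)

Intrinsics K: fx=586.4, fy=504.0, cx=333.3, cy=253.6
Marker side s = 0.157 m; corners in marker frame (Z=0):
  M0 = (-0.0785, +0.0785, 0)
  M1 = (+0.0785, +0.0785, 0)
  M2 = (+0.0785, -0.0785, 0)
  M3 = (-0.0785, -0.0785, 0)
rvec = (-0.3832, -0.1558, -0.2762), |rvec| = θ = 0.49740 rad = 28.499°
Rodrigues: sinθ=0.47714, 1−cosθ=0.12117; R = I + sinθ·[k]× + (1−cosθ)·[k]×²:
    [+0.95075 +0.29419 -0.09762]
    [-0.23571 +0.89072 +0.38867]
    [+0.20129 -0.34652 +0.91619]
t = (0.3500, -0.3258, 1.0218) m
M0: Pc = R·M0+t = (+0.29846, -0.23738, +0.97880); u = 586.4·(+0.29846)/0.97880 + 333.3 = 512.1085, v = 504.0·(-0.23738)/0.97880 + 253.6 = 131.3711
M1: Pc = R·M1+t = (+0.44773, -0.27438, +1.01040); u = 586.4·(+0.44773)/1.01040 + 333.3 = 593.1452, v = 504.0·(-0.27438)/1.01040 + 253.6 = 116.7349
M2: Pc = R·M2+t = (+0.40154, -0.41422, +1.06480); u = 586.4·(+0.40154)/1.06480 + 333.3 = 554.4328, v = 504.0·(-0.41422)/1.06480 + 253.6 = 57.5364
M3: Pc = R·M3+t = (+0.25227, -0.37722, +1.03320); u = 586.4·(+0.25227)/1.03320 + 333.3 = 476.4789, v = 504.0·(-0.37722)/1.03320 + 253.6 = 69.5912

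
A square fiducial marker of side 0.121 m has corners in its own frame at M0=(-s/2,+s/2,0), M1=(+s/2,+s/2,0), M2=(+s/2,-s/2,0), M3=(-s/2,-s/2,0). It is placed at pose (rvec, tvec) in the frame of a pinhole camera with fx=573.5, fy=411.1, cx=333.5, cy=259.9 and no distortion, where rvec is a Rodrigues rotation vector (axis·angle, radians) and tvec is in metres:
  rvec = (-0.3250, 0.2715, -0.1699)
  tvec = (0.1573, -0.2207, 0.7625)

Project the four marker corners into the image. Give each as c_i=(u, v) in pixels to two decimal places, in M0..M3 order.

Intrinsics K: fx=573.5, fy=411.1, cx=333.5, cy=259.9
Marker side s = 0.121 m; corners in marker frame (Z=0):
  M0 = (-0.0605, +0.0605, 0)
  M1 = (+0.0605, +0.0605, 0)
  M2 = (+0.0605, -0.0605, 0)
  M3 = (-0.0605, -0.0605, 0)
rvec = (-0.3250, 0.2715, -0.1699), |rvec| = θ = 0.45629 rad = 26.144°
Rodrigues: sinθ=0.44062, 1−cosθ=0.10231; R = I + sinθ·[k]× + (1−cosθ)·[k]×²:
    [+0.94959 +0.12071 +0.28931]
    [-0.20742 +0.93391 +0.29117]
    [-0.23504 -0.33651 +0.91188]
t = (0.1573, -0.2207, 0.7625) m
M0: Pc = R·M0+t = (+0.10715, -0.15165, +0.75636); u = 573.5·(+0.10715)/0.75636 + 333.5 = 414.7466, v = 411.1·(-0.15165)/0.75636 + 259.9 = 177.4752
M1: Pc = R·M1+t = (+0.22205, -0.17675, +0.72792); u = 573.5·(+0.22205)/0.72792 + 333.5 = 508.4468, v = 411.1·(-0.17675)/0.72792 + 259.9 = 160.0803
M2: Pc = R·M2+t = (+0.20745, -0.28975, +0.76864); u = 573.5·(+0.20745)/0.76864 + 333.5 = 488.2818, v = 411.1·(-0.28975)/0.76864 + 259.9 = 104.9291
M3: Pc = R·M3+t = (+0.09255, -0.26465, +0.79708); u = 573.5·(+0.09255)/0.79708 + 333.5 = 400.0876, v = 411.1·(-0.26465)/0.79708 + 259.9 = 123.4032

c0=(414.75, 177.48) c1=(508.45, 160.08) c2=(488.28, 104.93) c3=(400.09, 123.40)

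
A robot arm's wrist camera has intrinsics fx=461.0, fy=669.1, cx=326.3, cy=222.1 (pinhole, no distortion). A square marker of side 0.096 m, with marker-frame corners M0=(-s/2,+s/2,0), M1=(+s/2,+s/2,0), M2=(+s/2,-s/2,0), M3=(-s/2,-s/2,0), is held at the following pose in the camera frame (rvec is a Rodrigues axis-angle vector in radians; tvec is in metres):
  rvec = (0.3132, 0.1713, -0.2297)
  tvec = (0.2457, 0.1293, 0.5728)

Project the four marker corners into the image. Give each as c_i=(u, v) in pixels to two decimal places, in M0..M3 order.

Intrinsics K: fx=461.0, fy=669.1, cx=326.3, cy=222.1
Marker side s = 0.096 m; corners in marker frame (Z=0):
  M0 = (-0.0480, +0.0480, 0)
  M1 = (+0.0480, +0.0480, 0)
  M2 = (+0.0480, -0.0480, 0)
  M3 = (-0.0480, -0.0480, 0)
rvec = (0.3132, 0.1713, -0.2297), |rvec| = θ = 0.42450 rad = 24.322°
Rodrigues: sinθ=0.41186, 1−cosθ=0.08876; R = I + sinθ·[k]× + (1−cosθ)·[k]×²:
    [+0.95956 +0.24929 +0.13077]
    [-0.19644 +0.92570 -0.32326]
    [-0.20164 +0.28450 +0.93723]
t = (0.2457, 0.1293, 0.5728) m
M0: Pc = R·M0+t = (+0.21161, +0.18316, +0.59613); u = 461.0·(+0.21161)/0.59613 + 326.3 = 489.9390, v = 669.1·(+0.18316)/0.59613 + 222.1 = 427.6812
M1: Pc = R·M1+t = (+0.30372, +0.16430, +0.57678); u = 461.0·(+0.30372)/0.57678 + 326.3 = 569.0576, v = 669.1·(+0.16430)/0.57678 + 222.1 = 412.7041
M2: Pc = R·M2+t = (+0.27979, +0.07544, +0.54947); u = 461.0·(+0.27979)/0.54947 + 326.3 = 561.0455, v = 669.1·(+0.07544)/0.54947 + 222.1 = 313.9624
M3: Pc = R·M3+t = (+0.18768, +0.09430, +0.56882); u = 461.0·(+0.18768)/0.56882 + 326.3 = 478.4007, v = 669.1·(+0.09430)/0.56882 + 222.1 = 333.0188

c0=(489.94, 427.68) c1=(569.06, 412.70) c2=(561.05, 313.96) c3=(478.40, 333.02)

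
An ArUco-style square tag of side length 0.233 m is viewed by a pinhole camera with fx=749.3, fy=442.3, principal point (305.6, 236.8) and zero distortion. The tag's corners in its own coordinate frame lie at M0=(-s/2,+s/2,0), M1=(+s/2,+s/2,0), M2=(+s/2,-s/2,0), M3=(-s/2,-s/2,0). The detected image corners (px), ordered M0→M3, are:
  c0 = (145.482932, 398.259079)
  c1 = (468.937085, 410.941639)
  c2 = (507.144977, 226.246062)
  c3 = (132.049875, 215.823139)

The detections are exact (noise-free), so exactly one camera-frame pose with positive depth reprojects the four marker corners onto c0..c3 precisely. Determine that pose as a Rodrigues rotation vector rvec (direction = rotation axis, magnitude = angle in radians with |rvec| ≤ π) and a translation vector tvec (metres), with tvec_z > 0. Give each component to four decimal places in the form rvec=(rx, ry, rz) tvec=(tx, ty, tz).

rvec=(0.3214, 0.0539, 0.0408) tvec=(0.0037, 0.0938, 0.5017)

Intrinsics K: fx=749.3, fy=442.3, cx=305.6, cy=236.8
Marker side s = 0.233 m; corners in marker frame (Z=0):
  M0 = (-0.1165, +0.1165, 0)
  M1 = (+0.1165, +0.1165, 0)
  M2 = (+0.1165, -0.1165, 0)
  M3 = (-0.1165, -0.1165, 0)
Detected image corners:
  c0 = (145.482932, 398.259079) px
  c1 = (468.937085, 410.941639) px
  c2 = (507.144977, 226.246062) px
  c3 = (132.049875, 215.823139) px
Planar DLT: solve 8×8 A·h = b for H (H[2,2]=1):
  H  [+1461.87396 +145.87407 +311.06504]
  H  [+20.98460 +985.25748 +319.50523]
  H  [-0.09256 +0.63128 +1.00000]
B = K⁻¹H; ‖b₁‖=1.993251, ‖b₂‖=1.993251; λ = 2/(‖b₁‖+‖b₂‖) = 0.501693, sign → tz>0 ⇒ λ=+0.501693
r₁ = λ·B[:,0] = (+0.99774,+0.04866,-0.04644); r₂ = λ·B[:,1] = (-0.03150,+0.94800,+0.31671)
r₃ = r₁×r₂ = (+0.05943,-0.31453,+0.94739); SVD([r₁ r₂ r₃]) → R = UVᵀ:
  R  [+0.99774 -0.03150 +0.05943]
  R  [+0.04866 +0.94800 -0.31453]
  R  [-0.04644 +0.31671 +0.94739]
t = (+0.00366, +0.09381, +0.50169) m
tr R = 2.893122; θ = arccos((tr R − 1)/2) = 0.328396 rad = 18.816°
axis k = ((R−Rᵀ)₃₂, (R−Rᵀ)₁₃, (R−Rᵀ)₂₁) / (2 sinθ) = (+0.978580, +0.164129, +0.124273)
rvec = θ·k = (+0.321361, +0.053899, +0.040811)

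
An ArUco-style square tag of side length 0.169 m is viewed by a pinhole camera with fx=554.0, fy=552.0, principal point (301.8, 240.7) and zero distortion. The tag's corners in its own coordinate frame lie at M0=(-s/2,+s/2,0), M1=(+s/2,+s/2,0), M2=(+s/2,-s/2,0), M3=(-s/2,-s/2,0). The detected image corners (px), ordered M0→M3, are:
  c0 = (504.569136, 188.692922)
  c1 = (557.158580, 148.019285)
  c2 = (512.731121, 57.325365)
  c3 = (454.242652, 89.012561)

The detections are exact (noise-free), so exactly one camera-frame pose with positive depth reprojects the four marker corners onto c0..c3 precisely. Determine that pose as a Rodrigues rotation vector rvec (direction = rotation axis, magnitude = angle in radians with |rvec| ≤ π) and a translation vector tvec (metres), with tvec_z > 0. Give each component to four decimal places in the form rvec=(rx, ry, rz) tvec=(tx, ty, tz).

rvec=(-0.0448, -0.5730, -0.5180) tvec=(0.3279, -0.1914, 0.8776)

Intrinsics K: fx=554.0, fy=552.0, cx=301.8, cy=240.7
Marker side s = 0.169 m; corners in marker frame (Z=0):
  M0 = (-0.0845, +0.0845, 0)
  M1 = (+0.0845, +0.0845, 0)
  M2 = (+0.0845, -0.0845, 0)
  M3 = (-0.0845, -0.0845, 0)
Detected image corners:
  c0 = (504.569136, 188.692922) px
  c1 = (557.158580, 148.019285) px
  c2 = (512.731121, 57.325365) px
  c3 = (454.242652, 89.012561) px
Planar DLT: solve 8×8 A·h = b for H (H[2,2]=1):
  H  [+633.90677 +337.64641 +508.81824]
  H  [-141.61464 +575.74180 +120.30341]
  H  [+0.60224 +0.11475 +1.00000]
B = K⁻¹H; ‖b₁‖=1.139443, ‖b₂‖=1.139443; λ = 2/(‖b₁‖+‖b₂‖) = 0.877622, sign → tz>0 ⇒ λ=+0.877622
r₁ = λ·B[:,0] = (+0.71628,-0.45562,+0.52854); r₂ = λ·B[:,1] = (+0.48002,+0.87146,+0.10071)
r₃ = r₁×r₂ = (-0.50649,+0.18158,+0.84291); SVD([r₁ r₂ r₃]) → R = UVᵀ:
  R  [+0.71628 +0.48002 -0.50649]
  R  [-0.45562 +0.87146 +0.18158]
  R  [+0.52854 +0.10071 +0.84291]
t = (+0.32795, -0.19142, +0.87762) m
tr R = 2.430644; θ = arccos((tr R − 1)/2) = 0.773712 rad = 44.330°
axis k = ((R−Rᵀ)₃₂, (R−Rᵀ)₁₃, (R−Rᵀ)₂₁) / (2 sinθ) = (-0.057867, -0.740580, -0.669472)
rvec = θ·k = (-0.044772, -0.572995, -0.517978)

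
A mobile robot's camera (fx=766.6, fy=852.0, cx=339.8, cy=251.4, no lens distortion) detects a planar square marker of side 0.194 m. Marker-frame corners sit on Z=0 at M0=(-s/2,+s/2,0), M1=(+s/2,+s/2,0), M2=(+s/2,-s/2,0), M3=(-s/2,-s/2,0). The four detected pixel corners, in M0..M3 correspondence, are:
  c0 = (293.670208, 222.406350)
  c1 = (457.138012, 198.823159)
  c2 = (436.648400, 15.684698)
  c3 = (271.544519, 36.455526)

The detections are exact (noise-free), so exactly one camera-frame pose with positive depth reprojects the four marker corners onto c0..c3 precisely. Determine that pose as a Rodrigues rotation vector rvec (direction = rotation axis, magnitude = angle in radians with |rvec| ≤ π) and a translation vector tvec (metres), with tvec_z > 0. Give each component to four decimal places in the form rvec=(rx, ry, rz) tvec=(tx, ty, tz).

Intrinsics K: fx=766.6, fy=852.0, cx=339.8, cy=251.4
Marker side s = 0.194 m; corners in marker frame (Z=0):
  M0 = (-0.0970, +0.0970, 0)
  M1 = (+0.0970, +0.0970, 0)
  M2 = (+0.0970, -0.0970, 0)
  M3 = (-0.0970, -0.0970, 0)
Detected image corners:
  c0 = (293.670208, 222.406350) px
  c1 = (457.138012, 198.823159) px
  c2 = (436.648400, 15.684698) px
  c3 = (271.544519, 36.455526) px
Planar DLT: solve 8×8 A·h = b for H (H[2,2]=1):
  H  [+877.24608 +124.57656 +365.45685]
  H  [-104.47053 +955.99689 +118.61532]
  H  [+0.08342 +0.04051 +1.00000]
B = K⁻¹H; ‖b₁‖=1.120212, ‖b₂‖=1.120212; λ = 2/(‖b₁‖+‖b₂‖) = 0.892688, sign → tz>0 ⇒ λ=+0.892688
r₁ = λ·B[:,0] = (+0.98852,-0.13143,+0.07447); r₂ = λ·B[:,1] = (+0.12904,+0.99098,+0.03617)
r₃ = r₁×r₂ = (-0.07855,-0.02614,+0.99657); SVD([r₁ r₂ r₃]) → R = UVᵀ:
  R  [+0.98852 +0.12904 -0.07855]
  R  [-0.13143 +0.99098 -0.02614]
  R  [+0.07447 +0.03617 +0.99657]
t = (+0.02988, -0.13913, +0.89269) m
tr R = 2.976071; θ = arccos((tr R − 1)/2) = 0.154844 rad = 8.872°
axis k = ((R−Rᵀ)₃₂, (R−Rᵀ)₁₃, (R−Rᵀ)₂₁) / (2 sinθ) = (+0.202003, -0.496099, -0.844441)
rvec = θ·k = (+0.031279, -0.076818, -0.130757)

rvec=(0.0313, -0.0768, -0.1308) tvec=(0.0299, -0.1391, 0.8927)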